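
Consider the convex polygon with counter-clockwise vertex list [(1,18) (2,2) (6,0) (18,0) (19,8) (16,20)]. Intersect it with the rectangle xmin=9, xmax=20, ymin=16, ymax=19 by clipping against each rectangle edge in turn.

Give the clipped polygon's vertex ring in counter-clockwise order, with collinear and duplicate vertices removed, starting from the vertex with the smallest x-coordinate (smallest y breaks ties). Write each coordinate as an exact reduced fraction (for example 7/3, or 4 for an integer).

1. After x ≥ 9: [(9,286/15) (9,0) (18,0) (19,8) (16,20)]
2. After x ≤ 20: [(9,286/15) (9,0) (18,0) (19,8) (16,20)]
3. After y ≥ 16: [(9,286/15) (9,16) (17,16) (16,20)]
4. After y ≤ 19: [(9,19) (9,16) (17,16) (65/4,19)]
5. Canonical ring: [(9,16) (17,16) (65/4,19) (9,19)]

Clipped polygon: [(9,16) (17,16) (65/4,19) (9,19)]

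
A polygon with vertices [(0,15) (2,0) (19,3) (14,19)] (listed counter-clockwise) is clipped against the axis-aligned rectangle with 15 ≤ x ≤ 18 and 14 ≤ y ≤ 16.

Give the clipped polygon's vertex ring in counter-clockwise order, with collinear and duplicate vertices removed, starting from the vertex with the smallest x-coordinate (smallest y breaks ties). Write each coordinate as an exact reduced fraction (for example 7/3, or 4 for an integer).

Clipped polygon: [(15,14) (249/16,14) (15,79/5)]

1. After x ≥ 15: [(15,39/17) (19,3) (15,79/5)]
2. After x ≤ 18: [(15,39/17) (18,48/17) (18,31/5) (15,79/5)]
3. After y ≥ 14: [(15,14) (249/16,14) (15,79/5)]
4. After y ≤ 16: [(15,14) (249/16,14) (15,79/5)]
5. Canonical ring: [(15,14) (249/16,14) (15,79/5)]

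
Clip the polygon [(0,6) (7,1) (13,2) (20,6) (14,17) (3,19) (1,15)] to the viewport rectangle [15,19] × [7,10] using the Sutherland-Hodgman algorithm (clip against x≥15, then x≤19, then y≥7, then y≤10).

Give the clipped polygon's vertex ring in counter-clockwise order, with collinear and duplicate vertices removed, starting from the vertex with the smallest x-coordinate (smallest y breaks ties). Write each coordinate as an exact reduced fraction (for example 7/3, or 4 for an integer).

1. After x ≥ 15: [(15,22/7) (20,6) (15,91/6)]
2. After x ≤ 19: [(15,22/7) (19,38/7) (19,47/6) (15,91/6)]
3. After y ≥ 7: [(15,7) (19,7) (19,47/6) (15,91/6)]
4. After y ≤ 10: [(15,10) (15,7) (19,7) (19,47/6) (196/11,10)]
5. Canonical ring: [(15,7) (19,7) (19,47/6) (196/11,10) (15,10)]

Clipped polygon: [(15,7) (19,7) (19,47/6) (196/11,10) (15,10)]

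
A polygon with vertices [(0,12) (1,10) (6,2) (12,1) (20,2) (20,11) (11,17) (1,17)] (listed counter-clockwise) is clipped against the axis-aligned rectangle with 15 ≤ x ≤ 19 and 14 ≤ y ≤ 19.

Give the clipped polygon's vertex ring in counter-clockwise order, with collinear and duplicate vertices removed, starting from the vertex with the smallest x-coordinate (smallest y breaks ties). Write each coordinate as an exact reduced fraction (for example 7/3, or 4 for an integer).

1. After x ≥ 15: [(15,11/8) (20,2) (20,11) (15,43/3)]
2. After x ≤ 19: [(15,11/8) (19,15/8) (19,35/3) (15,43/3)]
3. After y ≥ 14: [(15,14) (31/2,14) (15,43/3)]
4. After y ≤ 19: [(15,14) (31/2,14) (15,43/3)]
5. Canonical ring: [(15,14) (31/2,14) (15,43/3)]

Clipped polygon: [(15,14) (31/2,14) (15,43/3)]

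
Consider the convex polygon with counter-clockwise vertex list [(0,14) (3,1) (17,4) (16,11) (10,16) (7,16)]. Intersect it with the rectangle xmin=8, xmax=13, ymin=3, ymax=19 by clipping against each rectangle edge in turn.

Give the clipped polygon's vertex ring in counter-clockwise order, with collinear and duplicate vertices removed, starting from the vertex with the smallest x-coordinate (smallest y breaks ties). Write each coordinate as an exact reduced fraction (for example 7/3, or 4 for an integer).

1. After x ≥ 8: [(8,29/14) (17,4) (16,11) (10,16) (8,16)]
2. After x ≤ 13: [(8,29/14) (13,22/7) (13,27/2) (10,16) (8,16)]
3. After y ≥ 3: [(8,3) (37/3,3) (13,22/7) (13,27/2) (10,16) (8,16)]
4. After y ≤ 19: [(8,3) (37/3,3) (13,22/7) (13,27/2) (10,16) (8,16)]
5. Canonical ring: [(8,3) (37/3,3) (13,22/7) (13,27/2) (10,16) (8,16)]

Clipped polygon: [(8,3) (37/3,3) (13,22/7) (13,27/2) (10,16) (8,16)]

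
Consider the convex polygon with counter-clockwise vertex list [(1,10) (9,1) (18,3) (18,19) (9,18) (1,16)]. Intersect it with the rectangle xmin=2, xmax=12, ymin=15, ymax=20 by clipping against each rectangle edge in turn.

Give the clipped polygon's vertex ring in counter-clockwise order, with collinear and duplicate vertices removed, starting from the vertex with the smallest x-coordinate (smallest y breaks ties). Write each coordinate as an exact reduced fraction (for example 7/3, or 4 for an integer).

1. After x ≥ 2: [(2,71/8) (9,1) (18,3) (18,19) (9,18) (2,65/4)]
2. After x ≤ 12: [(2,71/8) (9,1) (12,5/3) (12,55/3) (9,18) (2,65/4)]
3. After y ≥ 15: [(2,15) (12,15) (12,55/3) (9,18) (2,65/4)]
4. After y ≤ 20: [(2,15) (12,15) (12,55/3) (9,18) (2,65/4)]
5. Canonical ring: [(2,15) (12,15) (12,55/3) (9,18) (2,65/4)]

Clipped polygon: [(2,15) (12,15) (12,55/3) (9,18) (2,65/4)]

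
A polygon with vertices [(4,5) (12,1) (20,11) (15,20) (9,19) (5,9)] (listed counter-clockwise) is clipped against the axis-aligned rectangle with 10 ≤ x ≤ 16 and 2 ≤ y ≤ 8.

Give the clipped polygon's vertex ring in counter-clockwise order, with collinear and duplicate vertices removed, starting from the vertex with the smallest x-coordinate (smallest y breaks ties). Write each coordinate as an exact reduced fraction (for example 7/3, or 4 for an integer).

1. After x ≥ 10: [(10,2) (12,1) (20,11) (15,20) (10,115/6)]
2. After x ≤ 16: [(10,2) (12,1) (16,6) (16,91/5) (15,20) (10,115/6)]
3. After y ≥ 2: [(10,2) (10,2) (64/5,2) (16,6) (16,91/5) (15,20) (10,115/6)]
4. After y ≤ 8: [(10,8) (10,2) (10,2) (64/5,2) (16,6) (16,8)]
5. Canonical ring: [(10,2) (64/5,2) (16,6) (16,8) (10,8)]

Clipped polygon: [(10,2) (64/5,2) (16,6) (16,8) (10,8)]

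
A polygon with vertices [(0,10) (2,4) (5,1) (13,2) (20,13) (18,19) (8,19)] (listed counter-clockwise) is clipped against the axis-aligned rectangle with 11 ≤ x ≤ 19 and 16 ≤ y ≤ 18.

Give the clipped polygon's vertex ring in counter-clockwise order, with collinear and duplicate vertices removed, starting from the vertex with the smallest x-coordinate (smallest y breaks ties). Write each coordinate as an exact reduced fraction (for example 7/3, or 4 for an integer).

Clipped polygon: [(11,16) (19,16) (55/3,18) (11,18)]

1. After x ≥ 11: [(11,7/4) (13,2) (20,13) (18,19) (11,19)]
2. After x ≤ 19: [(11,7/4) (13,2) (19,80/7) (19,16) (18,19) (11,19)]
3. After y ≥ 16: [(11,16) (19,16) (19,16) (18,19) (11,19)]
4. After y ≤ 18: [(11,18) (11,16) (19,16) (19,16) (55/3,18)]
5. Canonical ring: [(11,16) (19,16) (55/3,18) (11,18)]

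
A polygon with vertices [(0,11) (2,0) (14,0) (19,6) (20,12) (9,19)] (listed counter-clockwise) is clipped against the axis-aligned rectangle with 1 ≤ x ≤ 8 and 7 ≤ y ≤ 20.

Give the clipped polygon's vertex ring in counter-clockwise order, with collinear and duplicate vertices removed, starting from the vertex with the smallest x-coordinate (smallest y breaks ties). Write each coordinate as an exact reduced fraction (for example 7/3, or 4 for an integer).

Clipped polygon: [(1,7) (8,7) (8,163/9) (1,107/9)]

1. After x ≥ 1: [(1,107/9) (1,11/2) (2,0) (14,0) (19,6) (20,12) (9,19)]
2. After x ≤ 8: [(8,163/9) (1,107/9) (1,11/2) (2,0) (8,0)]
3. After y ≥ 7: [(8,7) (8,163/9) (1,107/9) (1,7)]
4. After y ≤ 20: [(8,7) (8,163/9) (1,107/9) (1,7)]
5. Canonical ring: [(1,7) (8,7) (8,163/9) (1,107/9)]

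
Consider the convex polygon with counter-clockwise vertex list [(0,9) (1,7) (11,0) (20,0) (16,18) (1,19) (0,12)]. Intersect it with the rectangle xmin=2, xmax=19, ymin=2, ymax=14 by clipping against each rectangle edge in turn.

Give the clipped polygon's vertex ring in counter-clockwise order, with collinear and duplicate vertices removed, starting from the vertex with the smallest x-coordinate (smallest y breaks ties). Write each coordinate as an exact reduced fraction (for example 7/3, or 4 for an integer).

Clipped polygon: [(2,63/10) (57/7,2) (19,2) (19,9/2) (152/9,14) (2,14)]

1. After x ≥ 2: [(2,63/10) (11,0) (20,0) (16,18) (2,284/15)]
2. After x ≤ 19: [(2,63/10) (11,0) (19,0) (19,9/2) (16,18) (2,284/15)]
3. After y ≥ 2: [(2,63/10) (57/7,2) (19,2) (19,9/2) (16,18) (2,284/15)]
4. After y ≤ 14: [(2,14) (2,63/10) (57/7,2) (19,2) (19,9/2) (152/9,14)]
5. Canonical ring: [(2,63/10) (57/7,2) (19,2) (19,9/2) (152/9,14) (2,14)]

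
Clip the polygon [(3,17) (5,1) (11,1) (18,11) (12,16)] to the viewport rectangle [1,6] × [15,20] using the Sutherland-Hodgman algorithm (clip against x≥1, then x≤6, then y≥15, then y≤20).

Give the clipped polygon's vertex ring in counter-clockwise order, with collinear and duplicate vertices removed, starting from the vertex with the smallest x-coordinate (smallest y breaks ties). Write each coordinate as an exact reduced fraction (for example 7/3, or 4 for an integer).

Clipped polygon: [(3,17) (13/4,15) (6,15) (6,50/3)]

1. After x ≥ 1: [(3,17) (5,1) (11,1) (18,11) (12,16)]
2. After x ≤ 6: [(6,50/3) (3,17) (5,1) (6,1)]
3. After y ≥ 15: [(6,15) (6,50/3) (3,17) (13/4,15)]
4. After y ≤ 20: [(6,15) (6,50/3) (3,17) (13/4,15)]
5. Canonical ring: [(3,17) (13/4,15) (6,15) (6,50/3)]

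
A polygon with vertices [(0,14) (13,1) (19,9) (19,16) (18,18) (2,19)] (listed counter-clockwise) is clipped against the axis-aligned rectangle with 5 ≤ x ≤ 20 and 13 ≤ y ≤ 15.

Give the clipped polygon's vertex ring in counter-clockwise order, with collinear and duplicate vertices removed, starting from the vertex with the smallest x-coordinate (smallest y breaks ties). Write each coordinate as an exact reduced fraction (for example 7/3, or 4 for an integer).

1. After x ≥ 5: [(5,9) (13,1) (19,9) (19,16) (18,18) (5,301/16)]
2. After x ≤ 20: [(5,9) (13,1) (19,9) (19,16) (18,18) (5,301/16)]
3. After y ≥ 13: [(5,13) (19,13) (19,16) (18,18) (5,301/16)]
4. After y ≤ 15: [(5,15) (5,13) (19,13) (19,15)]
5. Canonical ring: [(5,13) (19,13) (19,15) (5,15)]

Clipped polygon: [(5,13) (19,13) (19,15) (5,15)]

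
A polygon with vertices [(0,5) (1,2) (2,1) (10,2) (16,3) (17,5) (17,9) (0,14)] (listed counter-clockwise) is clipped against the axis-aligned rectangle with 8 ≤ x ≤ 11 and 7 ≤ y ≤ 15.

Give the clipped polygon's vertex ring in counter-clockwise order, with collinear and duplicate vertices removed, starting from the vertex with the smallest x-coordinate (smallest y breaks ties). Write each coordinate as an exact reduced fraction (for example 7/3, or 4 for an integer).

Clipped polygon: [(8,7) (11,7) (11,183/17) (8,198/17)]

1. After x ≥ 8: [(8,7/4) (10,2) (16,3) (17,5) (17,9) (8,198/17)]
2. After x ≤ 11: [(8,7/4) (10,2) (11,13/6) (11,183/17) (8,198/17)]
3. After y ≥ 7: [(8,7) (11,7) (11,183/17) (8,198/17)]
4. After y ≤ 15: [(8,7) (11,7) (11,183/17) (8,198/17)]
5. Canonical ring: [(8,7) (11,7) (11,183/17) (8,198/17)]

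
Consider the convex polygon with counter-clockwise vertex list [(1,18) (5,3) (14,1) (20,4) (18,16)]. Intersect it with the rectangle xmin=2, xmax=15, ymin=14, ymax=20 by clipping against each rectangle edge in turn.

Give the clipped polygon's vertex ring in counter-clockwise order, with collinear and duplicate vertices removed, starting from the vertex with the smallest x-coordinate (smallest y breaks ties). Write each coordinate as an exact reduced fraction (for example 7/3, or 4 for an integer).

Clipped polygon: [(2,57/4) (31/15,14) (15,14) (15,278/17) (2,304/17)]

1. After x ≥ 2: [(2,304/17) (2,57/4) (5,3) (14,1) (20,4) (18,16)]
2. After x ≤ 15: [(15,278/17) (2,304/17) (2,57/4) (5,3) (14,1) (15,3/2)]
3. After y ≥ 14: [(15,14) (15,278/17) (2,304/17) (2,57/4) (31/15,14)]
4. After y ≤ 20: [(15,14) (15,278/17) (2,304/17) (2,57/4) (31/15,14)]
5. Canonical ring: [(2,57/4) (31/15,14) (15,14) (15,278/17) (2,304/17)]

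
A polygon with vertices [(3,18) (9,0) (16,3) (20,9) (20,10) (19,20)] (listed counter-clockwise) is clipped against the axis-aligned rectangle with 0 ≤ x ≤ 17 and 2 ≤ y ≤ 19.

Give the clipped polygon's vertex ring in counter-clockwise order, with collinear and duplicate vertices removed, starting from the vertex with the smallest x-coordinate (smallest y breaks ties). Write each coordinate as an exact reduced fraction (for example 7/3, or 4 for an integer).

1. After x ≥ 0: [(3,18) (9,0) (16,3) (20,9) (20,10) (19,20)]
2. After x ≤ 17: [(17,79/4) (3,18) (9,0) (16,3) (17,9/2)]
3. After y ≥ 2: [(17,79/4) (3,18) (25/3,2) (41/3,2) (16,3) (17,9/2)]
4. After y ≤ 19: [(17,19) (11,19) (3,18) (25/3,2) (41/3,2) (16,3) (17,9/2)]
5. Canonical ring: [(3,18) (25/3,2) (41/3,2) (16,3) (17,9/2) (17,19) (11,19)]

Clipped polygon: [(3,18) (25/3,2) (41/3,2) (16,3) (17,9/2) (17,19) (11,19)]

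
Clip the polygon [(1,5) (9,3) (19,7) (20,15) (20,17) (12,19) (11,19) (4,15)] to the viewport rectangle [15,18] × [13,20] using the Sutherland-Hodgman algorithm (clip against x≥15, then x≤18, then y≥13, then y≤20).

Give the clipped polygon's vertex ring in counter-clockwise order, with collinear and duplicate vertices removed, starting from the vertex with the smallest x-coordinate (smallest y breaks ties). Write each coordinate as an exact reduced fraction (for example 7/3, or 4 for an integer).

Clipped polygon: [(15,13) (18,13) (18,35/2) (15,73/4)]

1. After x ≥ 15: [(15,27/5) (19,7) (20,15) (20,17) (15,73/4)]
2. After x ≤ 18: [(15,27/5) (18,33/5) (18,35/2) (15,73/4)]
3. After y ≥ 13: [(15,13) (18,13) (18,35/2) (15,73/4)]
4. After y ≤ 20: [(15,13) (18,13) (18,35/2) (15,73/4)]
5. Canonical ring: [(15,13) (18,13) (18,35/2) (15,73/4)]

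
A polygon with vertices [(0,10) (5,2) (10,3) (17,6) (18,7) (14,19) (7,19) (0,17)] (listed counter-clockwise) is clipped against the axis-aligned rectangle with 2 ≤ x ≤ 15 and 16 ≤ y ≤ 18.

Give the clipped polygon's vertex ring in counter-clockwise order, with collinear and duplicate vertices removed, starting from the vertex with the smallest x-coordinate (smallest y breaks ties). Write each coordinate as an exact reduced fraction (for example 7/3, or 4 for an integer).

Clipped polygon: [(2,16) (15,16) (43/3,18) (7/2,18) (2,123/7)]

1. After x ≥ 2: [(2,34/5) (5,2) (10,3) (17,6) (18,7) (14,19) (7,19) (2,123/7)]
2. After x ≤ 15: [(2,34/5) (5,2) (10,3) (15,36/7) (15,16) (14,19) (7,19) (2,123/7)]
3. After y ≥ 16: [(2,16) (15,16) (15,16) (14,19) (7,19) (2,123/7)]
4. After y ≤ 18: [(2,16) (15,16) (15,16) (43/3,18) (7/2,18) (2,123/7)]
5. Canonical ring: [(2,16) (15,16) (43/3,18) (7/2,18) (2,123/7)]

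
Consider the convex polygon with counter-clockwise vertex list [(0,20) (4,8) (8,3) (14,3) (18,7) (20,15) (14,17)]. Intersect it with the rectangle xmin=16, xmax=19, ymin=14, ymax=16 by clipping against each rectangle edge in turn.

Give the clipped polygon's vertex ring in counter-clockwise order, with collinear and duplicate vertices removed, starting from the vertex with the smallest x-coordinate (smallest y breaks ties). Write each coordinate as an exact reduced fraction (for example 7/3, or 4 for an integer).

Clipped polygon: [(16,14) (19,14) (19,46/3) (17,16) (16,16)]

1. After x ≥ 16: [(16,5) (18,7) (20,15) (16,49/3)]
2. After x ≤ 19: [(16,5) (18,7) (19,11) (19,46/3) (16,49/3)]
3. After y ≥ 14: [(16,14) (19,14) (19,46/3) (16,49/3)]
4. After y ≤ 16: [(16,16) (16,14) (19,14) (19,46/3) (17,16)]
5. Canonical ring: [(16,14) (19,14) (19,46/3) (17,16) (16,16)]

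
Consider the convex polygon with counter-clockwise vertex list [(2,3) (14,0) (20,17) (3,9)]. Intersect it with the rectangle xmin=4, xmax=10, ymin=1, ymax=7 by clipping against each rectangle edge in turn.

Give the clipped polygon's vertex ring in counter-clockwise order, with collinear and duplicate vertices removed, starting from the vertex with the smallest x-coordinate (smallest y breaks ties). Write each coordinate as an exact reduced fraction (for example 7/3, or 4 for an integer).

Clipped polygon: [(4,5/2) (10,1) (10,7) (4,7)]

1. After x ≥ 4: [(4,5/2) (14,0) (20,17) (4,161/17)]
2. After x ≤ 10: [(4,5/2) (10,1) (10,209/17) (4,161/17)]
3. After y ≥ 1: [(4,5/2) (10,1) (10,209/17) (4,161/17)]
4. After y ≤ 7: [(4,7) (4,5/2) (10,1) (10,7)]
5. Canonical ring: [(4,5/2) (10,1) (10,7) (4,7)]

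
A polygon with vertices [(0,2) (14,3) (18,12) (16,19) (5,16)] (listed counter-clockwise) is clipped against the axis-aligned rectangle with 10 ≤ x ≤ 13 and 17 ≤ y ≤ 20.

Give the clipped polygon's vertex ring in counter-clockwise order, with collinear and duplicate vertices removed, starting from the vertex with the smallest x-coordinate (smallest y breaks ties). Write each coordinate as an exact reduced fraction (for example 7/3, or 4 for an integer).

Clipped polygon: [(10,17) (13,17) (13,200/11) (10,191/11)]

1. After x ≥ 10: [(10,19/7) (14,3) (18,12) (16,19) (10,191/11)]
2. After x ≤ 13: [(10,19/7) (13,41/14) (13,200/11) (10,191/11)]
3. After y ≥ 17: [(10,17) (13,17) (13,200/11) (10,191/11)]
4. After y ≤ 20: [(10,17) (13,17) (13,200/11) (10,191/11)]
5. Canonical ring: [(10,17) (13,17) (13,200/11) (10,191/11)]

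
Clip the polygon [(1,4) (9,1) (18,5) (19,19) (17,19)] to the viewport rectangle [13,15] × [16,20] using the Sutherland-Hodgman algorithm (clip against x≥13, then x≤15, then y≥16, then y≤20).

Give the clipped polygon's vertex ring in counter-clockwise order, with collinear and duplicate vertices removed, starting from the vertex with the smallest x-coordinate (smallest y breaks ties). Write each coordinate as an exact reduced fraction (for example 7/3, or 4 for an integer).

Clipped polygon: [(69/5,16) (15,16) (15,137/8)]

1. After x ≥ 13: [(13,61/4) (13,25/9) (18,5) (19,19) (17,19)]
2. After x ≤ 15: [(15,137/8) (13,61/4) (13,25/9) (15,11/3)]
3. After y ≥ 16: [(15,16) (15,137/8) (69/5,16)]
4. After y ≤ 20: [(15,16) (15,137/8) (69/5,16)]
5. Canonical ring: [(69/5,16) (15,16) (15,137/8)]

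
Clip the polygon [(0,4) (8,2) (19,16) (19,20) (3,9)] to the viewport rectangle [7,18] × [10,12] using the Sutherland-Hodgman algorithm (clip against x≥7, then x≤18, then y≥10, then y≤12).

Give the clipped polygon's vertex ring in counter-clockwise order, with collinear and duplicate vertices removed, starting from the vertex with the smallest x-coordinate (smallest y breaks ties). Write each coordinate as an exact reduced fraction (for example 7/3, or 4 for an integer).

Clipped polygon: [(7,10) (100/7,10) (111/7,12) (81/11,12) (7,47/4)]

1. After x ≥ 7: [(7,9/4) (8,2) (19,16) (19,20) (7,47/4)]
2. After x ≤ 18: [(7,9/4) (8,2) (18,162/11) (18,309/16) (7,47/4)]
3. After y ≥ 10: [(7,10) (100/7,10) (18,162/11) (18,309/16) (7,47/4)]
4. After y ≤ 12: [(7,10) (100/7,10) (111/7,12) (81/11,12) (7,47/4)]
5. Canonical ring: [(7,10) (100/7,10) (111/7,12) (81/11,12) (7,47/4)]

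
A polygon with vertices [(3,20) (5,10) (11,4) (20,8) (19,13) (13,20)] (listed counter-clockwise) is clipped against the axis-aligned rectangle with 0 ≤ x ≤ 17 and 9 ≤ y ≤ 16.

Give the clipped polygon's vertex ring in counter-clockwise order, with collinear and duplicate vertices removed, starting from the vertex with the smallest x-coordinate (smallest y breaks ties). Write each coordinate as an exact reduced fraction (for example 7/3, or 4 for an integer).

1. After x ≥ 0: [(3,20) (5,10) (11,4) (20,8) (19,13) (13,20)]
2. After x ≤ 17: [(3,20) (5,10) (11,4) (17,20/3) (17,46/3) (13,20)]
3. After y ≥ 9: [(3,20) (5,10) (6,9) (17,9) (17,46/3) (13,20)]
4. After y ≤ 16: [(19/5,16) (5,10) (6,9) (17,9) (17,46/3) (115/7,16)]
5. Canonical ring: [(19/5,16) (5,10) (6,9) (17,9) (17,46/3) (115/7,16)]

Clipped polygon: [(19/5,16) (5,10) (6,9) (17,9) (17,46/3) (115/7,16)]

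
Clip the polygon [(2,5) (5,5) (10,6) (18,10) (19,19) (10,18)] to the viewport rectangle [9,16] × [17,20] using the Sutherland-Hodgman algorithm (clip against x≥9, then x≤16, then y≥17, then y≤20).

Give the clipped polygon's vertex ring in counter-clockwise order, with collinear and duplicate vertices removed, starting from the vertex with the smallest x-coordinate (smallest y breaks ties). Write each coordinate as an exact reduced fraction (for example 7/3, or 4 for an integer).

1. After x ≥ 9: [(9,131/8) (9,29/5) (10,6) (18,10) (19,19) (10,18)]
2. After x ≤ 16: [(9,131/8) (9,29/5) (10,6) (16,9) (16,56/3) (10,18)]
3. After y ≥ 17: [(122/13,17) (16,17) (16,56/3) (10,18)]
4. After y ≤ 20: [(122/13,17) (16,17) (16,56/3) (10,18)]
5. Canonical ring: [(122/13,17) (16,17) (16,56/3) (10,18)]

Clipped polygon: [(122/13,17) (16,17) (16,56/3) (10,18)]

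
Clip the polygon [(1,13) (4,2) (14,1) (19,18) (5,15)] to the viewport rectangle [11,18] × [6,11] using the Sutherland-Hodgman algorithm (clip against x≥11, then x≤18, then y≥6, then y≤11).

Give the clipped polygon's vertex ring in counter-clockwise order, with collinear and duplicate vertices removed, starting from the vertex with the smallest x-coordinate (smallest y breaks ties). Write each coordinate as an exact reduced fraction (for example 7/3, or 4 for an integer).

1. After x ≥ 11: [(11,13/10) (14,1) (19,18) (11,114/7)]
2. After x ≤ 18: [(11,13/10) (14,1) (18,73/5) (18,249/14) (11,114/7)]
3. After y ≥ 6: [(11,6) (263/17,6) (18,73/5) (18,249/14) (11,114/7)]
4. After y ≤ 11: [(11,11) (11,6) (263/17,6) (288/17,11)]
5. Canonical ring: [(11,6) (263/17,6) (288/17,11) (11,11)]

Clipped polygon: [(11,6) (263/17,6) (288/17,11) (11,11)]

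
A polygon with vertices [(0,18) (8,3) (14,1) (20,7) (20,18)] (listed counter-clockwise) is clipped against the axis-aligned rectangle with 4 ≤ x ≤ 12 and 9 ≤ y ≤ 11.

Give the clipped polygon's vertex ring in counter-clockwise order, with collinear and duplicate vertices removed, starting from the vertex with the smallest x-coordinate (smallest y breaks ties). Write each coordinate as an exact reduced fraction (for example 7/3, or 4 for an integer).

1. After x ≥ 4: [(4,18) (4,21/2) (8,3) (14,1) (20,7) (20,18)]
2. After x ≤ 12: [(12,18) (4,18) (4,21/2) (8,3) (12,5/3)]
3. After y ≥ 9: [(12,9) (12,18) (4,18) (4,21/2) (24/5,9)]
4. After y ≤ 11: [(12,9) (12,11) (4,11) (4,21/2) (24/5,9)]
5. Canonical ring: [(4,21/2) (24/5,9) (12,9) (12,11) (4,11)]

Clipped polygon: [(4,21/2) (24/5,9) (12,9) (12,11) (4,11)]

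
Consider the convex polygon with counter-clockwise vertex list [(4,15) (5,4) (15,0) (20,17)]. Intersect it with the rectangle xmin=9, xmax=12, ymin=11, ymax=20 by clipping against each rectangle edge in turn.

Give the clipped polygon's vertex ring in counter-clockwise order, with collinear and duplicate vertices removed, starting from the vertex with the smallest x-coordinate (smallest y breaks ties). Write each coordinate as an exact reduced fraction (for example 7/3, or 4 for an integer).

1. After x ≥ 9: [(9,125/8) (9,12/5) (15,0) (20,17)]
2. After x ≤ 12: [(12,16) (9,125/8) (9,12/5) (12,6/5)]
3. After y ≥ 11: [(12,11) (12,16) (9,125/8) (9,11)]
4. After y ≤ 20: [(12,11) (12,16) (9,125/8) (9,11)]
5. Canonical ring: [(9,11) (12,11) (12,16) (9,125/8)]

Clipped polygon: [(9,11) (12,11) (12,16) (9,125/8)]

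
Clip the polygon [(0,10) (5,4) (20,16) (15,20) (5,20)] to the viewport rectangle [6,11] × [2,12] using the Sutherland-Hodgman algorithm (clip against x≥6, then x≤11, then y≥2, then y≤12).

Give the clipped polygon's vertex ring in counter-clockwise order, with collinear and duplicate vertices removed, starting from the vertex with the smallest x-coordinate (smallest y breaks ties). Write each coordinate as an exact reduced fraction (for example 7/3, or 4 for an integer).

Clipped polygon: [(6,24/5) (11,44/5) (11,12) (6,12)]

1. After x ≥ 6: [(6,24/5) (20,16) (15,20) (6,20)]
2. After x ≤ 11: [(6,24/5) (11,44/5) (11,20) (6,20)]
3. After y ≥ 2: [(6,24/5) (11,44/5) (11,20) (6,20)]
4. After y ≤ 12: [(6,12) (6,24/5) (11,44/5) (11,12)]
5. Canonical ring: [(6,24/5) (11,44/5) (11,12) (6,12)]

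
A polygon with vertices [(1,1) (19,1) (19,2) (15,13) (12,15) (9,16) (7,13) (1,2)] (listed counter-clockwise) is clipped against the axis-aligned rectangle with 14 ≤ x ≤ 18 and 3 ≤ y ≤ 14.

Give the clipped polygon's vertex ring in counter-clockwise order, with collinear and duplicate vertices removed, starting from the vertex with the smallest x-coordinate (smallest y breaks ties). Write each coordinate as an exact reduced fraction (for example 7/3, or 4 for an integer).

Clipped polygon: [(14,3) (18,3) (18,19/4) (15,13) (14,41/3)]

1. After x ≥ 14: [(14,1) (19,1) (19,2) (15,13) (14,41/3)]
2. After x ≤ 18: [(14,1) (18,1) (18,19/4) (15,13) (14,41/3)]
3. After y ≥ 3: [(14,3) (18,3) (18,19/4) (15,13) (14,41/3)]
4. After y ≤ 14: [(14,3) (18,3) (18,19/4) (15,13) (14,41/3)]
5. Canonical ring: [(14,3) (18,3) (18,19/4) (15,13) (14,41/3)]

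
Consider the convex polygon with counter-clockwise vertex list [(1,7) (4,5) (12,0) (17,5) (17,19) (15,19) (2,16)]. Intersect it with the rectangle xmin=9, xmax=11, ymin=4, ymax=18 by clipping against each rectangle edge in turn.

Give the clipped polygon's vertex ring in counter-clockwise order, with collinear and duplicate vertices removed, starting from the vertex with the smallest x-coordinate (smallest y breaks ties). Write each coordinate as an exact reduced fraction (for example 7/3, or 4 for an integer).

Clipped polygon: [(9,4) (11,4) (11,18) (32/3,18) (9,229/13)]

1. After x ≥ 9: [(9,15/8) (12,0) (17,5) (17,19) (15,19) (9,229/13)]
2. After x ≤ 11: [(9,15/8) (11,5/8) (11,235/13) (9,229/13)]
3. After y ≥ 4: [(9,4) (11,4) (11,235/13) (9,229/13)]
4. After y ≤ 18: [(9,4) (11,4) (11,18) (32/3,18) (9,229/13)]
5. Canonical ring: [(9,4) (11,4) (11,18) (32/3,18) (9,229/13)]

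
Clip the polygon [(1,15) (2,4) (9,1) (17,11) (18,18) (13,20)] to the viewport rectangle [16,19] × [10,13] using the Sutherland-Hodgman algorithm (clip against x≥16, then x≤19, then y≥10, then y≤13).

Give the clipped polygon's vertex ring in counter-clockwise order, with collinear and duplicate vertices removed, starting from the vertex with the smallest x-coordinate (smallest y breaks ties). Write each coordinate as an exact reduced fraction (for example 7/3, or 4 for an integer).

1. After x ≥ 16: [(16,39/4) (17,11) (18,18) (16,94/5)]
2. After x ≤ 19: [(16,39/4) (17,11) (18,18) (16,94/5)]
3. After y ≥ 10: [(16,10) (81/5,10) (17,11) (18,18) (16,94/5)]
4. After y ≤ 13: [(16,13) (16,10) (81/5,10) (17,11) (121/7,13)]
5. Canonical ring: [(16,10) (81/5,10) (17,11) (121/7,13) (16,13)]

Clipped polygon: [(16,10) (81/5,10) (17,11) (121/7,13) (16,13)]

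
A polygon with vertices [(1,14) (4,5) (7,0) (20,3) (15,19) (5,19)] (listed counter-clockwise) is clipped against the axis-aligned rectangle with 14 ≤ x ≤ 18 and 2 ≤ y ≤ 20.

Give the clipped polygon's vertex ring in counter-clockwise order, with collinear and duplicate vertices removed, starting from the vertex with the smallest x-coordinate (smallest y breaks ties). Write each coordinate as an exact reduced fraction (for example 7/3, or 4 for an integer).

Clipped polygon: [(14,2) (47/3,2) (18,33/13) (18,47/5) (15,19) (14,19)]

1. After x ≥ 14: [(14,21/13) (20,3) (15,19) (14,19)]
2. After x ≤ 18: [(14,21/13) (18,33/13) (18,47/5) (15,19) (14,19)]
3. After y ≥ 2: [(14,2) (47/3,2) (18,33/13) (18,47/5) (15,19) (14,19)]
4. After y ≤ 20: [(14,2) (47/3,2) (18,33/13) (18,47/5) (15,19) (14,19)]
5. Canonical ring: [(14,2) (47/3,2) (18,33/13) (18,47/5) (15,19) (14,19)]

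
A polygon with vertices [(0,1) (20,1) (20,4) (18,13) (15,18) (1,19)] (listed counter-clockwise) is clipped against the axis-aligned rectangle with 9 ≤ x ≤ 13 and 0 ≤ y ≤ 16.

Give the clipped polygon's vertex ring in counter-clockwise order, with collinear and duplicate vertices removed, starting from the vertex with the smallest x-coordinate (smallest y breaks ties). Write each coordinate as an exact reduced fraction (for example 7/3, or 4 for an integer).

Clipped polygon: [(9,1) (13,1) (13,16) (9,16)]

1. After x ≥ 9: [(9,1) (20,1) (20,4) (18,13) (15,18) (9,129/7)]
2. After x ≤ 13: [(9,1) (13,1) (13,127/7) (9,129/7)]
3. After y ≥ 0: [(9,1) (13,1) (13,127/7) (9,129/7)]
4. After y ≤ 16: [(9,16) (9,1) (13,1) (13,16)]
5. Canonical ring: [(9,1) (13,1) (13,16) (9,16)]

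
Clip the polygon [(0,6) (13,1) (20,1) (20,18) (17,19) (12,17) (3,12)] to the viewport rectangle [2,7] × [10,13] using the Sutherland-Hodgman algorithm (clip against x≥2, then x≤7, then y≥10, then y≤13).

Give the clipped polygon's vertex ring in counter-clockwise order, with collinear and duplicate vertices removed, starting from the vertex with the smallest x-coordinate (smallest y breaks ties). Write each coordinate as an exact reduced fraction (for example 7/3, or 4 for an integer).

1. After x ≥ 2: [(2,10) (2,68/13) (13,1) (20,1) (20,18) (17,19) (12,17) (3,12)]
2. After x ≤ 7: [(2,10) (2,68/13) (7,43/13) (7,128/9) (3,12)]
3. After y ≥ 10: [(2,10) (2,10) (7,10) (7,128/9) (3,12)]
4. After y ≤ 13: [(2,10) (2,10) (7,10) (7,13) (24/5,13) (3,12)]
5. Canonical ring: [(2,10) (7,10) (7,13) (24/5,13) (3,12)]

Clipped polygon: [(2,10) (7,10) (7,13) (24/5,13) (3,12)]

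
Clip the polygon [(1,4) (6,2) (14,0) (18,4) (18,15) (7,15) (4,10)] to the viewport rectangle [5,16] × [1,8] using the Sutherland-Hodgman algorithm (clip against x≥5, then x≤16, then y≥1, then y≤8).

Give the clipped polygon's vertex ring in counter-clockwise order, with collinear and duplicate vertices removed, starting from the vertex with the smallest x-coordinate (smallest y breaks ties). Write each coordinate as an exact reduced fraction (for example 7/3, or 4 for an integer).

Clipped polygon: [(5,12/5) (6,2) (10,1) (15,1) (16,2) (16,8) (5,8)]

1. After x ≥ 5: [(5,12/5) (6,2) (14,0) (18,4) (18,15) (7,15) (5,35/3)]
2. After x ≤ 16: [(5,12/5) (6,2) (14,0) (16,2) (16,15) (7,15) (5,35/3)]
3. After y ≥ 1: [(5,12/5) (6,2) (10,1) (15,1) (16,2) (16,15) (7,15) (5,35/3)]
4. After y ≤ 8: [(5,8) (5,12/5) (6,2) (10,1) (15,1) (16,2) (16,8)]
5. Canonical ring: [(5,12/5) (6,2) (10,1) (15,1) (16,2) (16,8) (5,8)]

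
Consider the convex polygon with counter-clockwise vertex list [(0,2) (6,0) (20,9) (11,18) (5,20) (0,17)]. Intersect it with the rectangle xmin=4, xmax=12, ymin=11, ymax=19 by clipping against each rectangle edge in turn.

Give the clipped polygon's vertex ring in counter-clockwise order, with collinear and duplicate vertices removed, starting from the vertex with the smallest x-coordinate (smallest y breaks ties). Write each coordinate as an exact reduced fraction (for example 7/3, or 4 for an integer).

Clipped polygon: [(4,11) (12,11) (12,17) (11,18) (8,19) (4,19)]

1. After x ≥ 4: [(4,2/3) (6,0) (20,9) (11,18) (5,20) (4,97/5)]
2. After x ≤ 12: [(4,2/3) (6,0) (12,27/7) (12,17) (11,18) (5,20) (4,97/5)]
3. After y ≥ 11: [(4,11) (12,11) (12,17) (11,18) (5,20) (4,97/5)]
4. After y ≤ 19: [(4,19) (4,11) (12,11) (12,17) (11,18) (8,19)]
5. Canonical ring: [(4,11) (12,11) (12,17) (11,18) (8,19) (4,19)]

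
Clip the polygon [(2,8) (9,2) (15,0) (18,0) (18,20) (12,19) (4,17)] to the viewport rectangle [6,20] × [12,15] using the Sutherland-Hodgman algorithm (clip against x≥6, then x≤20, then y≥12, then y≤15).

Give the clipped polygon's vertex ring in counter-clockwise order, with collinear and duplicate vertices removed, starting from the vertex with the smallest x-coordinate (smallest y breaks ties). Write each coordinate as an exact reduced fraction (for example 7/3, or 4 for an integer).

1. After x ≥ 6: [(6,32/7) (9,2) (15,0) (18,0) (18,20) (12,19) (6,35/2)]
2. After x ≤ 20: [(6,32/7) (9,2) (15,0) (18,0) (18,20) (12,19) (6,35/2)]
3. After y ≥ 12: [(6,12) (18,12) (18,20) (12,19) (6,35/2)]
4. After y ≤ 15: [(6,15) (6,12) (18,12) (18,15)]
5. Canonical ring: [(6,12) (18,12) (18,15) (6,15)]

Clipped polygon: [(6,12) (18,12) (18,15) (6,15)]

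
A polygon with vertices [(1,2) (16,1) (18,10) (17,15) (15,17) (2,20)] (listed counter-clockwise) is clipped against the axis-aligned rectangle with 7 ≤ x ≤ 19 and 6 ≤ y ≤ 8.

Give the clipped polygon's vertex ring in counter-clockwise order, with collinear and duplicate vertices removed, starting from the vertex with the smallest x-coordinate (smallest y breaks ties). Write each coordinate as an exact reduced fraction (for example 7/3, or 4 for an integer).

1. After x ≥ 7: [(7,8/5) (16,1) (18,10) (17,15) (15,17) (7,245/13)]
2. After x ≤ 19: [(7,8/5) (16,1) (18,10) (17,15) (15,17) (7,245/13)]
3. After y ≥ 6: [(7,6) (154/9,6) (18,10) (17,15) (15,17) (7,245/13)]
4. After y ≤ 8: [(7,8) (7,6) (154/9,6) (158/9,8)]
5. Canonical ring: [(7,6) (154/9,6) (158/9,8) (7,8)]

Clipped polygon: [(7,6) (154/9,6) (158/9,8) (7,8)]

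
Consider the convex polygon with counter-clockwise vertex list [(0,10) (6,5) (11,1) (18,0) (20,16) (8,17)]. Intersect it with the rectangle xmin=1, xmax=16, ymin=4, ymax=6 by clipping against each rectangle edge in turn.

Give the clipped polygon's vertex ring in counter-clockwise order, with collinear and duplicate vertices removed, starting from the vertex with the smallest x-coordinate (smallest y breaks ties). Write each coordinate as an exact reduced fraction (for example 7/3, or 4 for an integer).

Clipped polygon: [(24/5,6) (6,5) (29/4,4) (16,4) (16,6)]

1. After x ≥ 1: [(1,87/8) (1,55/6) (6,5) (11,1) (18,0) (20,16) (8,17)]
2. After x ≤ 16: [(1,87/8) (1,55/6) (6,5) (11,1) (16,2/7) (16,49/3) (8,17)]
3. After y ≥ 4: [(1,87/8) (1,55/6) (6,5) (29/4,4) (16,4) (16,49/3) (8,17)]
4. After y ≤ 6: [(24/5,6) (6,5) (29/4,4) (16,4) (16,6)]
5. Canonical ring: [(24/5,6) (6,5) (29/4,4) (16,4) (16,6)]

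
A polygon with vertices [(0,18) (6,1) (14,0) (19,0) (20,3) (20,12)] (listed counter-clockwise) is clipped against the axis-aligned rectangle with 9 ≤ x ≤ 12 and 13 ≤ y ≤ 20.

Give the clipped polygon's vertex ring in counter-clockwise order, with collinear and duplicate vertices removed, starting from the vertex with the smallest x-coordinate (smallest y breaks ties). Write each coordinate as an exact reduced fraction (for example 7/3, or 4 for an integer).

Clipped polygon: [(9,13) (12,13) (12,72/5) (9,153/10)]

1. After x ≥ 9: [(9,153/10) (9,5/8) (14,0) (19,0) (20,3) (20,12)]
2. After x ≤ 12: [(12,72/5) (9,153/10) (9,5/8) (12,1/4)]
3. After y ≥ 13: [(12,13) (12,72/5) (9,153/10) (9,13)]
4. After y ≤ 20: [(12,13) (12,72/5) (9,153/10) (9,13)]
5. Canonical ring: [(9,13) (12,13) (12,72/5) (9,153/10)]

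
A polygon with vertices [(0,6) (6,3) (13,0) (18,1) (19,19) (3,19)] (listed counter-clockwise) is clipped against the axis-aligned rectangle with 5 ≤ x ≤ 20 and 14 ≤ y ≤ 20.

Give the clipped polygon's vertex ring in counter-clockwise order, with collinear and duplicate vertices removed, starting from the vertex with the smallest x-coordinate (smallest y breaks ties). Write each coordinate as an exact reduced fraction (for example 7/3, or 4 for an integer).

Clipped polygon: [(5,14) (337/18,14) (19,19) (5,19)]

1. After x ≥ 5: [(5,7/2) (6,3) (13,0) (18,1) (19,19) (5,19)]
2. After x ≤ 20: [(5,7/2) (6,3) (13,0) (18,1) (19,19) (5,19)]
3. After y ≥ 14: [(5,14) (337/18,14) (19,19) (5,19)]
4. After y ≤ 20: [(5,14) (337/18,14) (19,19) (5,19)]
5. Canonical ring: [(5,14) (337/18,14) (19,19) (5,19)]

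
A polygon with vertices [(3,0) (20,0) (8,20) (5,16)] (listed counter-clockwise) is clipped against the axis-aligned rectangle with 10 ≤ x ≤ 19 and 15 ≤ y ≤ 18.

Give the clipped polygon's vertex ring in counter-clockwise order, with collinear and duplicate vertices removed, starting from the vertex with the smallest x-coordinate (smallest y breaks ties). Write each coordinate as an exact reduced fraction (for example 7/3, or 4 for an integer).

1. After x ≥ 10: [(10,0) (20,0) (10,50/3)]
2. After x ≤ 19: [(10,0) (19,0) (19,5/3) (10,50/3)]
3. After y ≥ 15: [(10,15) (11,15) (10,50/3)]
4. After y ≤ 18: [(10,15) (11,15) (10,50/3)]
5. Canonical ring: [(10,15) (11,15) (10,50/3)]

Clipped polygon: [(10,15) (11,15) (10,50/3)]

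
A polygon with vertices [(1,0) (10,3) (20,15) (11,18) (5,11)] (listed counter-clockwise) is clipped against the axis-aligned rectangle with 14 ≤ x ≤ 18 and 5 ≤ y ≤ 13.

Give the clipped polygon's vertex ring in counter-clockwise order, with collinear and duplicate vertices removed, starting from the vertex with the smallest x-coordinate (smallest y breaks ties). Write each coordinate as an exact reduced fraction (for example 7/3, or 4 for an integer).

1. After x ≥ 14: [(14,39/5) (20,15) (14,17)]
2. After x ≤ 18: [(14,39/5) (18,63/5) (18,47/3) (14,17)]
3. After y ≥ 5: [(14,39/5) (18,63/5) (18,47/3) (14,17)]
4. After y ≤ 13: [(14,13) (14,39/5) (18,63/5) (18,13)]
5. Canonical ring: [(14,39/5) (18,63/5) (18,13) (14,13)]

Clipped polygon: [(14,39/5) (18,63/5) (18,13) (14,13)]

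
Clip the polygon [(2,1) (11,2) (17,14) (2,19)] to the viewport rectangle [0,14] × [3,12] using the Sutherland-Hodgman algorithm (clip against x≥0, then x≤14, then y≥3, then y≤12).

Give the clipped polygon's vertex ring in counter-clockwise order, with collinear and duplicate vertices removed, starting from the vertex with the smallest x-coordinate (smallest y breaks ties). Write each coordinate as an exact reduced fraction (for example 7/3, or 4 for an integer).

1. After x ≥ 0: [(2,1) (11,2) (17,14) (2,19)]
2. After x ≤ 14: [(2,1) (11,2) (14,8) (14,15) (2,19)]
3. After y ≥ 3: [(2,3) (23/2,3) (14,8) (14,15) (2,19)]
4. After y ≤ 12: [(2,12) (2,3) (23/2,3) (14,8) (14,12)]
5. Canonical ring: [(2,3) (23/2,3) (14,8) (14,12) (2,12)]

Clipped polygon: [(2,3) (23/2,3) (14,8) (14,12) (2,12)]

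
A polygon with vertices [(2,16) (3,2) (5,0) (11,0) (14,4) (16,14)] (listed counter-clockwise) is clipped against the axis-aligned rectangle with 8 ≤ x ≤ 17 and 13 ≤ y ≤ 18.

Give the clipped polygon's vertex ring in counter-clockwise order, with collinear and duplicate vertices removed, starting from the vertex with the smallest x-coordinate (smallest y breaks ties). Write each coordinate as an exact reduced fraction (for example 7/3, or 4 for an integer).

Clipped polygon: [(8,13) (79/5,13) (16,14) (8,106/7)]

1. After x ≥ 8: [(8,106/7) (8,0) (11,0) (14,4) (16,14)]
2. After x ≤ 17: [(8,106/7) (8,0) (11,0) (14,4) (16,14)]
3. After y ≥ 13: [(8,106/7) (8,13) (79/5,13) (16,14)]
4. After y ≤ 18: [(8,106/7) (8,13) (79/5,13) (16,14)]
5. Canonical ring: [(8,13) (79/5,13) (16,14) (8,106/7)]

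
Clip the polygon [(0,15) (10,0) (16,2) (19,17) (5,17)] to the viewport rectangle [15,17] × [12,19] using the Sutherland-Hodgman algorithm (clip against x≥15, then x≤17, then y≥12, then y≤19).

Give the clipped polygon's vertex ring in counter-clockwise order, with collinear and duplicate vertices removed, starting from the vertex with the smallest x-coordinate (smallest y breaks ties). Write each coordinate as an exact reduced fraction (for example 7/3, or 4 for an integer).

Clipped polygon: [(15,12) (17,12) (17,17) (15,17)]

1. After x ≥ 15: [(15,5/3) (16,2) (19,17) (15,17)]
2. After x ≤ 17: [(15,5/3) (16,2) (17,7) (17,17) (15,17)]
3. After y ≥ 12: [(15,12) (17,12) (17,17) (15,17)]
4. After y ≤ 19: [(15,12) (17,12) (17,17) (15,17)]
5. Canonical ring: [(15,12) (17,12) (17,17) (15,17)]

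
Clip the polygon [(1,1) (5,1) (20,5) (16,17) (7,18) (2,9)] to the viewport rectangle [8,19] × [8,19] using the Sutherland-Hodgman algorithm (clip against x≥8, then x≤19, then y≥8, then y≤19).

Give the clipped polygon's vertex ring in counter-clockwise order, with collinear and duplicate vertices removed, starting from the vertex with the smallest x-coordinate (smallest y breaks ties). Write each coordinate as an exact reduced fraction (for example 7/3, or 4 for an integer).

Clipped polygon: [(8,8) (19,8) (16,17) (8,161/9)]

1. After x ≥ 8: [(8,9/5) (20,5) (16,17) (8,161/9)]
2. After x ≤ 19: [(8,9/5) (19,71/15) (19,8) (16,17) (8,161/9)]
3. After y ≥ 8: [(8,8) (19,8) (19,8) (16,17) (8,161/9)]
4. After y ≤ 19: [(8,8) (19,8) (19,8) (16,17) (8,161/9)]
5. Canonical ring: [(8,8) (19,8) (16,17) (8,161/9)]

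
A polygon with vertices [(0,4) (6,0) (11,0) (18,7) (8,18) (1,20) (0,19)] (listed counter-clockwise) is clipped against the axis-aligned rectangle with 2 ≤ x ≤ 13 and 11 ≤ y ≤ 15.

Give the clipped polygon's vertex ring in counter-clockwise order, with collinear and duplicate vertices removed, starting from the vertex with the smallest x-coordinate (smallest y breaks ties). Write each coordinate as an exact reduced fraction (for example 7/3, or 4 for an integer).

Clipped polygon: [(2,11) (13,11) (13,25/2) (118/11,15) (2,15)]

1. After x ≥ 2: [(2,8/3) (6,0) (11,0) (18,7) (8,18) (2,138/7)]
2. After x ≤ 13: [(2,8/3) (6,0) (11,0) (13,2) (13,25/2) (8,18) (2,138/7)]
3. After y ≥ 11: [(2,11) (13,11) (13,25/2) (8,18) (2,138/7)]
4. After y ≤ 15: [(2,15) (2,11) (13,11) (13,25/2) (118/11,15)]
5. Canonical ring: [(2,11) (13,11) (13,25/2) (118/11,15) (2,15)]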